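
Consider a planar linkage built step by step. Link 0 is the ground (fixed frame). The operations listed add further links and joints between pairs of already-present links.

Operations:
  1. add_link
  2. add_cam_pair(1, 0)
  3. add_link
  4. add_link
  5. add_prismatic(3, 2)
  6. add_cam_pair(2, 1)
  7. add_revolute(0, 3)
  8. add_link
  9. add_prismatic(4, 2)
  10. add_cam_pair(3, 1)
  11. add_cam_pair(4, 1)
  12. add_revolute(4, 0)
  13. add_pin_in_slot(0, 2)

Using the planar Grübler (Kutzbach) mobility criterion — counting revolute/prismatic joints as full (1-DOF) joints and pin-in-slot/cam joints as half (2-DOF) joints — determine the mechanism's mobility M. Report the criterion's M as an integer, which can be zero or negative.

ground; <1,0,0>
#1 <2,0,0>
C:1↔0 J2 <2,0,1>
#2 <3,0,1>
#3 <4,0,1>
P:3↔2 J1 <4,1,1>
C:2↔1 J2 <4,1,2>
R:0↔3 J1 <4,2,2>
#4 <5,2,2>
P:4↔2 J1 <5,3,2>
C:3↔1 J2 <5,3,3>
C:4↔1 J2 <5,3,4>
R:4↔0 J1 <5,4,4>
PS:0↔2 J2 <5,4,5>
3×4 − 2×4 − 1×5 = -1

M = -1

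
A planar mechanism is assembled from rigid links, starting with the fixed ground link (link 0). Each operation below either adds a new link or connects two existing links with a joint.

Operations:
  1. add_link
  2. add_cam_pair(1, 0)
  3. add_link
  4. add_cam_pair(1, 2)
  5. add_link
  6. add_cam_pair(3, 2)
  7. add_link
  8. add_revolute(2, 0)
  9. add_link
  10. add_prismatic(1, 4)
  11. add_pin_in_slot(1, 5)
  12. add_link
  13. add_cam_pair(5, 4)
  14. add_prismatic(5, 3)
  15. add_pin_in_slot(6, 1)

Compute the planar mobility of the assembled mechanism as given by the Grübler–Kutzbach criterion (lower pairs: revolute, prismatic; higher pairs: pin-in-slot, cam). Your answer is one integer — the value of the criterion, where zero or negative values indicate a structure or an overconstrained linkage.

M = 6

link 0 = ground. State L|J1|J2 = 1|0|0
+link1  2|0|0
C(1,0) f=2→J2  2|0|1
+link2  3|0|1
C(1,2) f=2→J2  3|0|2
+link3  4|0|2
C(3,2) f=2→J2  4|0|3
+link4  5|0|3
R(2,0) f=1→J1  5|1|3
+link5  6|1|3
P(1,4) f=1→J1  6|2|3
PS(1,5) f=2→J2  6|2|4
+link6  7|2|4
C(5,4) f=2→J2  7|2|5
P(5,3) f=1→J1  7|3|5
PS(6,1) f=2→J2  7|3|6
M = 3(7−1)−2·3−6 = 18−6−6 = 6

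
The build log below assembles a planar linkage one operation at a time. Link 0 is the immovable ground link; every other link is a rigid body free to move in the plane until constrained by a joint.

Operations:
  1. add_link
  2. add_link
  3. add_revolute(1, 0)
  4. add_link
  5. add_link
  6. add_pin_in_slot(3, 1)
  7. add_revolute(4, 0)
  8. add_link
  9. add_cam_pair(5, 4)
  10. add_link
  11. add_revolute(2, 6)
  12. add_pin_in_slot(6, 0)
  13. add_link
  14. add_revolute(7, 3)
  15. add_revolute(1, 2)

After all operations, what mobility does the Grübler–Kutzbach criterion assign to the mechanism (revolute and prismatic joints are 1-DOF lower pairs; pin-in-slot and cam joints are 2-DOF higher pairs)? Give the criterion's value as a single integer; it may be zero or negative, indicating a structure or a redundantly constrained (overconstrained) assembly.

L=1 J1=0 J2=0
add link → L=2 J1=0 J2=0
add link → L=3 J1=0 J2=0
R@1,0 dof=1 J1 → L=3 J1=1 J2=0
add link → L=4 J1=1 J2=0
add link → L=5 J1=1 J2=0
PS@3,1 dof=2 J2 → L=5 J1=1 J2=1
R@4,0 dof=1 J1 → L=5 J1=2 J2=1
add link → L=6 J1=2 J2=1
C@5,4 dof=2 J2 → L=6 J1=2 J2=2
add link → L=7 J1=2 J2=2
R@2,6 dof=1 J1 → L=7 J1=3 J2=2
PS@6,0 dof=2 J2 → L=7 J1=3 J2=3
add link → L=8 J1=3 J2=3
R@7,3 dof=1 J1 → L=8 J1=4 J2=3
R@1,2 dof=1 J1 → L=8 J1=5 J2=3
M=3(L−1)−2J1−J2=3·7−2·5−3=8

M = 8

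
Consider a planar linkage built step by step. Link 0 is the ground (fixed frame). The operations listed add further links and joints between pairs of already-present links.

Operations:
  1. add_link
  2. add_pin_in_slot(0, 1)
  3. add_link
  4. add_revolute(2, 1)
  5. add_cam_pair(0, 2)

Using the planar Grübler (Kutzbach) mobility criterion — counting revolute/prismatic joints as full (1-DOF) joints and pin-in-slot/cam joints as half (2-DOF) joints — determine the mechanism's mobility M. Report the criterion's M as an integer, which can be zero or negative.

link 0 = ground. State L|J1|J2 = 1|0|0
+link1  2|0|0
PS(0,1) f=2→J2  2|0|1
+link2  3|0|1
R(2,1) f=1→J1  3|1|1
C(0,2) f=2→J2  3|1|2
M = 3(3−1)−2·1−2 = 6−2−2 = 2

M = 2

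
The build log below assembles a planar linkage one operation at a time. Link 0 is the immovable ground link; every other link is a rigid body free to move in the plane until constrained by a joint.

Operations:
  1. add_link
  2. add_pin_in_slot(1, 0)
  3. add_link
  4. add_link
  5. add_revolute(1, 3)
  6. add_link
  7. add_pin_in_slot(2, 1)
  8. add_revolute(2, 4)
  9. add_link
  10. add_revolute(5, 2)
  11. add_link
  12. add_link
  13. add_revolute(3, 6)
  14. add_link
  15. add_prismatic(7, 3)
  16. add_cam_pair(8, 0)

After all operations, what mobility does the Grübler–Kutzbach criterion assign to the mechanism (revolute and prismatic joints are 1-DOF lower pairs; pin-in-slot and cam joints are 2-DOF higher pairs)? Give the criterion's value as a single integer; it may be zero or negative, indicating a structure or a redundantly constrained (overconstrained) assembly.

L=1 J1=0 J2=0
add link → L=2 J1=0 J2=0
PS@1,0 dof=2 J2 → L=2 J1=0 J2=1
add link → L=3 J1=0 J2=1
add link → L=4 J1=0 J2=1
R@1,3 dof=1 J1 → L=4 J1=1 J2=1
add link → L=5 J1=1 J2=1
PS@2,1 dof=2 J2 → L=5 J1=1 J2=2
R@2,4 dof=1 J1 → L=5 J1=2 J2=2
add link → L=6 J1=2 J2=2
R@5,2 dof=1 J1 → L=6 J1=3 J2=2
add link → L=7 J1=3 J2=2
add link → L=8 J1=3 J2=2
R@3,6 dof=1 J1 → L=8 J1=4 J2=2
add link → L=9 J1=4 J2=2
P@7,3 dof=1 J1 → L=9 J1=5 J2=2
C@8,0 dof=2 J2 → L=9 J1=5 J2=3
M=3(L−1)−2J1−J2=3·8−2·5−3=11

M = 11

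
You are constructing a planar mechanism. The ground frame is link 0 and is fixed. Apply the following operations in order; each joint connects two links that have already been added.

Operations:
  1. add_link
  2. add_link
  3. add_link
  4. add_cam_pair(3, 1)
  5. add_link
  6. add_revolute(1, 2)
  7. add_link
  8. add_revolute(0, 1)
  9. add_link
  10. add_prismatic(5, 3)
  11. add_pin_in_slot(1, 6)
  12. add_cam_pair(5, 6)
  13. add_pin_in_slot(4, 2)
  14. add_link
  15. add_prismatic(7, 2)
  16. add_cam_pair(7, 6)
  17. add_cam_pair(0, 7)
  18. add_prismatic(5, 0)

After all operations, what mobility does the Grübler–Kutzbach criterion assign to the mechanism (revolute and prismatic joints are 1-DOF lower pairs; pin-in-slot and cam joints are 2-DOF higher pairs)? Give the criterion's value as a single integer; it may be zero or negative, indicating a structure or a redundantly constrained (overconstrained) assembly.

L=1 J1=0 J2=0
add link → L=2 J1=0 J2=0
add link → L=3 J1=0 J2=0
add link → L=4 J1=0 J2=0
C@3,1 dof=2 J2 → L=4 J1=0 J2=1
add link → L=5 J1=0 J2=1
R@1,2 dof=1 J1 → L=5 J1=1 J2=1
add link → L=6 J1=1 J2=1
R@0,1 dof=1 J1 → L=6 J1=2 J2=1
add link → L=7 J1=2 J2=1
P@5,3 dof=1 J1 → L=7 J1=3 J2=1
PS@1,6 dof=2 J2 → L=7 J1=3 J2=2
C@5,6 dof=2 J2 → L=7 J1=3 J2=3
PS@4,2 dof=2 J2 → L=7 J1=3 J2=4
add link → L=8 J1=3 J2=4
P@7,2 dof=1 J1 → L=8 J1=4 J2=4
C@7,6 dof=2 J2 → L=8 J1=4 J2=5
C@0,7 dof=2 J2 → L=8 J1=4 J2=6
P@5,0 dof=1 J1 → L=8 J1=5 J2=6
M=3(L−1)−2J1−J2=3·7−2·5−6=5

M = 5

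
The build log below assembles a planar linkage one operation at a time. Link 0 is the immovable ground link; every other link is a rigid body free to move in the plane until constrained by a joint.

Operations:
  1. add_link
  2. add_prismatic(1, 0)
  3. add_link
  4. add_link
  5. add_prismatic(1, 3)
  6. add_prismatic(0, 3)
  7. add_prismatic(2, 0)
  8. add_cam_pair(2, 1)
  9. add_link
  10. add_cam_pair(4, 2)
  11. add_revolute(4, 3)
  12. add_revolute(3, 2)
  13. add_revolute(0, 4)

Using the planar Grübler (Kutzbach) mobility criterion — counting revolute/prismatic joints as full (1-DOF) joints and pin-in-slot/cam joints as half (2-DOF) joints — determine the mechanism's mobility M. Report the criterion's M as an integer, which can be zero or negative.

M = -4

L=1 J1=0 J2=0
add link → L=2 J1=0 J2=0
P@1,0 dof=1 J1 → L=2 J1=1 J2=0
add link → L=3 J1=1 J2=0
add link → L=4 J1=1 J2=0
P@1,3 dof=1 J1 → L=4 J1=2 J2=0
P@0,3 dof=1 J1 → L=4 J1=3 J2=0
P@2,0 dof=1 J1 → L=4 J1=4 J2=0
C@2,1 dof=2 J2 → L=4 J1=4 J2=1
add link → L=5 J1=4 J2=1
C@4,2 dof=2 J2 → L=5 J1=4 J2=2
R@4,3 dof=1 J1 → L=5 J1=5 J2=2
R@3,2 dof=1 J1 → L=5 J1=6 J2=2
R@0,4 dof=1 J1 → L=5 J1=7 J2=2
M=3(L−1)−2J1−J2=3·4−2·7−2=-4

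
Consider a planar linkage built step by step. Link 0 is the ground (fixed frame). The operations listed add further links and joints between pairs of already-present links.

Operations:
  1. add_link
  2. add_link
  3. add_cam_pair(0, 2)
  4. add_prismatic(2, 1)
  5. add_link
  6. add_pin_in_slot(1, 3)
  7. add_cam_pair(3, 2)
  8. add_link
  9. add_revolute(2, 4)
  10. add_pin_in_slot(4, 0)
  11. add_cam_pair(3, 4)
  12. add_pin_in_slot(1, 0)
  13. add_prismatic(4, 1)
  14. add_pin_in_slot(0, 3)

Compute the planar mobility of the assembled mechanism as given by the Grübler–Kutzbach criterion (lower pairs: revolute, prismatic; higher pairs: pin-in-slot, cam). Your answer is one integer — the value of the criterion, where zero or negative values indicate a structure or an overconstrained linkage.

M = -1

[1;0;0] (link 0 is ground)
L+ [2;0;0]
L+ [3;0;0]
C(0,2)∈J2 [3;0;1]
P(2,1)∈J1 [3;1;1]
L+ [4;1;1]
PS(1,3)∈J2 [4;1;2]
C(3,2)∈J2 [4;1;3]
L+ [5;1;3]
R(2,4)∈J1 [5;2;3]
PS(4,0)∈J2 [5;2;4]
C(3,4)∈J2 [5;2;5]
PS(1,0)∈J2 [5;2;6]
P(4,1)∈J1 [5;3;6]
PS(0,3)∈J2 [5;3;7]
mobility = 12 − 6 − 7 = -1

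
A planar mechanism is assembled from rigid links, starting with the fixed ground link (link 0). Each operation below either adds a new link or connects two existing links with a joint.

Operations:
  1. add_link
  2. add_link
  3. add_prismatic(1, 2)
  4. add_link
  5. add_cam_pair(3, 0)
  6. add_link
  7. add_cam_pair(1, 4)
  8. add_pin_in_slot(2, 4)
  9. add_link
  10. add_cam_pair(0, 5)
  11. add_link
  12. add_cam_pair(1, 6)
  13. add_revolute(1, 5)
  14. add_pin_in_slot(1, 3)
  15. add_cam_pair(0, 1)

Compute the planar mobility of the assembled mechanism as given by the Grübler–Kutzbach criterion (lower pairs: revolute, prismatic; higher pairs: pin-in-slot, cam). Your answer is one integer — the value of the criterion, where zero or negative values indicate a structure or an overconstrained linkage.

link 0 = ground. State L|J1|J2 = 1|0|0
+link1  2|0|0
+link2  3|0|0
P(1,2) f=1→J1  3|1|0
+link3  4|1|0
C(3,0) f=2→J2  4|1|1
+link4  5|1|1
C(1,4) f=2→J2  5|1|2
PS(2,4) f=2→J2  5|1|3
+link5  6|1|3
C(0,5) f=2→J2  6|1|4
+link6  7|1|4
C(1,6) f=2→J2  7|1|5
R(1,5) f=1→J1  7|2|5
PS(1,3) f=2→J2  7|2|6
C(0,1) f=2→J2  7|2|7
M = 3(7−1)−2·2−7 = 18−4−7 = 7

M = 7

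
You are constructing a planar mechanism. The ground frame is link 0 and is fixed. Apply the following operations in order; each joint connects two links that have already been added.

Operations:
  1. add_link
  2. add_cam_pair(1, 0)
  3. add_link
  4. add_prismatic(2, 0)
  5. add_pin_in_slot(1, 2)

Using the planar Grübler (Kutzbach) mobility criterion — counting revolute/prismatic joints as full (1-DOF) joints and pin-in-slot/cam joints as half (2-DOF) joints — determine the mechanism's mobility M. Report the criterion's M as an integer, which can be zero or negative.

ground; <1,0,0>
#1 <2,0,0>
C:1↔0 J2 <2,0,1>
#2 <3,0,1>
P:2↔0 J1 <3,1,1>
PS:1↔2 J2 <3,1,2>
3×2 − 2×1 − 1×2 = 2

M = 2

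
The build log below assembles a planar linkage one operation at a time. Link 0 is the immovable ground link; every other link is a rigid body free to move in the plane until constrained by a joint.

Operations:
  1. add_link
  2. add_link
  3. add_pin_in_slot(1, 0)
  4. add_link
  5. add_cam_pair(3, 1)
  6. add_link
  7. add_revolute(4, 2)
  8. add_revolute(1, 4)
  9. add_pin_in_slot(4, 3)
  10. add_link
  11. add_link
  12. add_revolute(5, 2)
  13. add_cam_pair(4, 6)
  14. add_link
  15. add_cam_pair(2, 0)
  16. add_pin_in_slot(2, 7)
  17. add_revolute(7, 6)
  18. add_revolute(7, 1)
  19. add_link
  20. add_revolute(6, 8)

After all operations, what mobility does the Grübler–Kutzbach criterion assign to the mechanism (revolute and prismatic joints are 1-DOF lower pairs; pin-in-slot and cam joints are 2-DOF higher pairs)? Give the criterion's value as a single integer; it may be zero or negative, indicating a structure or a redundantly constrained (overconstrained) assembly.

L=1 J1=0 J2=0
add link → L=2 J1=0 J2=0
add link → L=3 J1=0 J2=0
PS@1,0 dof=2 J2 → L=3 J1=0 J2=1
add link → L=4 J1=0 J2=1
C@3,1 dof=2 J2 → L=4 J1=0 J2=2
add link → L=5 J1=0 J2=2
R@4,2 dof=1 J1 → L=5 J1=1 J2=2
R@1,4 dof=1 J1 → L=5 J1=2 J2=2
PS@4,3 dof=2 J2 → L=5 J1=2 J2=3
add link → L=6 J1=2 J2=3
add link → L=7 J1=2 J2=3
R@5,2 dof=1 J1 → L=7 J1=3 J2=3
C@4,6 dof=2 J2 → L=7 J1=3 J2=4
add link → L=8 J1=3 J2=4
C@2,0 dof=2 J2 → L=8 J1=3 J2=5
PS@2,7 dof=2 J2 → L=8 J1=3 J2=6
R@7,6 dof=1 J1 → L=8 J1=4 J2=6
R@7,1 dof=1 J1 → L=8 J1=5 J2=6
add link → L=9 J1=5 J2=6
R@6,8 dof=1 J1 → L=9 J1=6 J2=6
M=3(L−1)−2J1−J2=3·8−2·6−6=6

M = 6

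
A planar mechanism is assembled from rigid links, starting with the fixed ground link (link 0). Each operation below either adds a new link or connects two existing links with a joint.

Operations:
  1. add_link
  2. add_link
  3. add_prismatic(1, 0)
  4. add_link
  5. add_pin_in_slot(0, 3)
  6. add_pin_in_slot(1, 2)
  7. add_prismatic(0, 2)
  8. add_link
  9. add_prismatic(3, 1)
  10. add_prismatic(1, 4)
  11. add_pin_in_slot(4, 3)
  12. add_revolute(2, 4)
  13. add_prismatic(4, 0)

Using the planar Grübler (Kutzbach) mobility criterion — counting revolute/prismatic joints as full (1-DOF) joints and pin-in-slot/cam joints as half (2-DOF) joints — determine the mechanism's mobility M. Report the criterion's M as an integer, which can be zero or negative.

M = -3

[1;0;0] (link 0 is ground)
L+ [2;0;0]
L+ [3;0;0]
P(1,0)∈J1 [3;1;0]
L+ [4;1;0]
PS(0,3)∈J2 [4;1;1]
PS(1,2)∈J2 [4;1;2]
P(0,2)∈J1 [4;2;2]
L+ [5;2;2]
P(3,1)∈J1 [5;3;2]
P(1,4)∈J1 [5;4;2]
PS(4,3)∈J2 [5;4;3]
R(2,4)∈J1 [5;5;3]
P(4,0)∈J1 [5;6;3]
mobility = 12 − 12 − 3 = -3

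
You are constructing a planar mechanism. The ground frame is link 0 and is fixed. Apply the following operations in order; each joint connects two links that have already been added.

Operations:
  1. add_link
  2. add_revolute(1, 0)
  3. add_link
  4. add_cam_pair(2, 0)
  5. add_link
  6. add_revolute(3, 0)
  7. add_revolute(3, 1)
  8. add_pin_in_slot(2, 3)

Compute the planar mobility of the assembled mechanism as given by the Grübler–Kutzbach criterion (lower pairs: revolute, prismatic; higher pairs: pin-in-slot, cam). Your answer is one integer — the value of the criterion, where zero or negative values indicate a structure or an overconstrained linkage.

M = 1

L=1 J1=0 J2=0
add link → L=2 J1=0 J2=0
R@1,0 dof=1 J1 → L=2 J1=1 J2=0
add link → L=3 J1=1 J2=0
C@2,0 dof=2 J2 → L=3 J1=1 J2=1
add link → L=4 J1=1 J2=1
R@3,0 dof=1 J1 → L=4 J1=2 J2=1
R@3,1 dof=1 J1 → L=4 J1=3 J2=1
PS@2,3 dof=2 J2 → L=4 J1=3 J2=2
M=3(L−1)−2J1−J2=3·3−2·3−2=1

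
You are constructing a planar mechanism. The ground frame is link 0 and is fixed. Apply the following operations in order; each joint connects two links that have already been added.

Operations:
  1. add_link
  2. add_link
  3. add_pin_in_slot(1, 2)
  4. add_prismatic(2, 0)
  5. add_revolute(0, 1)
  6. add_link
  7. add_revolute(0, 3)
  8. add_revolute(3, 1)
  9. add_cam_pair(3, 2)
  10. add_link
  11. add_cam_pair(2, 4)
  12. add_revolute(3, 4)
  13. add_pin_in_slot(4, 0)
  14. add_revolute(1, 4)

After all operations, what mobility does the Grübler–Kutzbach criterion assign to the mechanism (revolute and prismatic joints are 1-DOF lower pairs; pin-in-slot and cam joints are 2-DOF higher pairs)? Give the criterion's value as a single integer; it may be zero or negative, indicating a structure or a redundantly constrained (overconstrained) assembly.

[1;0;0] (link 0 is ground)
L+ [2;0;0]
L+ [3;0;0]
PS(1,2)∈J2 [3;0;1]
P(2,0)∈J1 [3;1;1]
R(0,1)∈J1 [3;2;1]
L+ [4;2;1]
R(0,3)∈J1 [4;3;1]
R(3,1)∈J1 [4;4;1]
C(3,2)∈J2 [4;4;2]
L+ [5;4;2]
C(2,4)∈J2 [5;4;3]
R(3,4)∈J1 [5;5;3]
PS(4,0)∈J2 [5;5;4]
R(1,4)∈J1 [5;6;4]
mobility = 12 − 12 − 4 = -4

M = -4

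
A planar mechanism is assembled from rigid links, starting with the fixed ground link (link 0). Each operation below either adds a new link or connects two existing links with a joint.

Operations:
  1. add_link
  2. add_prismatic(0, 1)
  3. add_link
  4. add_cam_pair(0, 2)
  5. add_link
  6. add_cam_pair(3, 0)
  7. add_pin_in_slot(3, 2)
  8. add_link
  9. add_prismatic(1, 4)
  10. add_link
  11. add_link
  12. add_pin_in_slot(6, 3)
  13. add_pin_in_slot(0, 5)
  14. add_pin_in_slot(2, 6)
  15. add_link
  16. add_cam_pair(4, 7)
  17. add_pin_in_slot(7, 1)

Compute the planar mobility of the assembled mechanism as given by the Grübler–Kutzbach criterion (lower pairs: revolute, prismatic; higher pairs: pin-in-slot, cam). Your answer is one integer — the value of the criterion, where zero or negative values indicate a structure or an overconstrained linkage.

M = 9

[1;0;0] (link 0 is ground)
L+ [2;0;0]
P(0,1)∈J1 [2;1;0]
L+ [3;1;0]
C(0,2)∈J2 [3;1;1]
L+ [4;1;1]
C(3,0)∈J2 [4;1;2]
PS(3,2)∈J2 [4;1;3]
L+ [5;1;3]
P(1,4)∈J1 [5;2;3]
L+ [6;2;3]
L+ [7;2;3]
PS(6,3)∈J2 [7;2;4]
PS(0,5)∈J2 [7;2;5]
PS(2,6)∈J2 [7;2;6]
L+ [8;2;6]
C(4,7)∈J2 [8;2;7]
PS(7,1)∈J2 [8;2;8]
mobility = 21 − 4 − 8 = 9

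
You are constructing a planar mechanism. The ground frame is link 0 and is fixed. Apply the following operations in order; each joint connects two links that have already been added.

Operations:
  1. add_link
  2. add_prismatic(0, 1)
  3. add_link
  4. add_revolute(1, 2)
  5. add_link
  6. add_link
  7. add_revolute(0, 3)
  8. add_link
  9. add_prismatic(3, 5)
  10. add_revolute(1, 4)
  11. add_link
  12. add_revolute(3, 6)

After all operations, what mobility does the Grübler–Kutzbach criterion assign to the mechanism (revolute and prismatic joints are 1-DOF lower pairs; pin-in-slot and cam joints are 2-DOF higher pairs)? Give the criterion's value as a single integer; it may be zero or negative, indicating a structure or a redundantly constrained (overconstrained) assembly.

M = 6

link 0 = ground. State L|J1|J2 = 1|0|0
+link1  2|0|0
P(0,1) f=1→J1  2|1|0
+link2  3|1|0
R(1,2) f=1→J1  3|2|0
+link3  4|2|0
+link4  5|2|0
R(0,3) f=1→J1  5|3|0
+link5  6|3|0
P(3,5) f=1→J1  6|4|0
R(1,4) f=1→J1  6|5|0
+link6  7|5|0
R(3,6) f=1→J1  7|6|0
M = 3(7−1)−2·6−0 = 18−12−0 = 6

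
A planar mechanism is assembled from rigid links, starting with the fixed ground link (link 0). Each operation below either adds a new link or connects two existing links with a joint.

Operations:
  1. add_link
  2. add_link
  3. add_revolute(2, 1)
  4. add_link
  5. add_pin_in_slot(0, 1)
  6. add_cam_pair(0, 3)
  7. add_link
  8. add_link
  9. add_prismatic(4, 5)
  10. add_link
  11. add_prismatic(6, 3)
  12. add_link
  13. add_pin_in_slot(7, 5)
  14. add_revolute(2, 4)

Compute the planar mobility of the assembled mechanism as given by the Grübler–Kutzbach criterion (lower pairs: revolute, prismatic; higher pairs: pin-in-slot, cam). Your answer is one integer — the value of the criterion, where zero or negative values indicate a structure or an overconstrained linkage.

M = 10

[1;0;0] (link 0 is ground)
L+ [2;0;0]
L+ [3;0;0]
R(2,1)∈J1 [3;1;0]
L+ [4;1;0]
PS(0,1)∈J2 [4;1;1]
C(0,3)∈J2 [4;1;2]
L+ [5;1;2]
L+ [6;1;2]
P(4,5)∈J1 [6;2;2]
L+ [7;2;2]
P(6,3)∈J1 [7;3;2]
L+ [8;3;2]
PS(7,5)∈J2 [8;3;3]
R(2,4)∈J1 [8;4;3]
mobility = 21 − 8 − 3 = 10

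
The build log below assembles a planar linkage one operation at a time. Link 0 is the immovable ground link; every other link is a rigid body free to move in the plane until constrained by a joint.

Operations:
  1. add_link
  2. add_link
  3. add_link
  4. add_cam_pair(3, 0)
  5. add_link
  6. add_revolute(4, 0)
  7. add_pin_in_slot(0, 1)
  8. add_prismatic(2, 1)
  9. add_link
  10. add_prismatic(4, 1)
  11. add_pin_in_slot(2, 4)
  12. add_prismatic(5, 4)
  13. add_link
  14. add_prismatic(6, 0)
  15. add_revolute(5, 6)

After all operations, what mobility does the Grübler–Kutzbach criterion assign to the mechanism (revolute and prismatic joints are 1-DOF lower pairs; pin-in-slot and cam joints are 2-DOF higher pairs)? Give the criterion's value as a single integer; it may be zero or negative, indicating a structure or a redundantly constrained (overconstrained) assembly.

L=1 J1=0 J2=0
add link → L=2 J1=0 J2=0
add link → L=3 J1=0 J2=0
add link → L=4 J1=0 J2=0
C@3,0 dof=2 J2 → L=4 J1=0 J2=1
add link → L=5 J1=0 J2=1
R@4,0 dof=1 J1 → L=5 J1=1 J2=1
PS@0,1 dof=2 J2 → L=5 J1=1 J2=2
P@2,1 dof=1 J1 → L=5 J1=2 J2=2
add link → L=6 J1=2 J2=2
P@4,1 dof=1 J1 → L=6 J1=3 J2=2
PS@2,4 dof=2 J2 → L=6 J1=3 J2=3
P@5,4 dof=1 J1 → L=6 J1=4 J2=3
add link → L=7 J1=4 J2=3
P@6,0 dof=1 J1 → L=7 J1=5 J2=3
R@5,6 dof=1 J1 → L=7 J1=6 J2=3
M=3(L−1)−2J1−J2=3·6−2·6−3=3

M = 3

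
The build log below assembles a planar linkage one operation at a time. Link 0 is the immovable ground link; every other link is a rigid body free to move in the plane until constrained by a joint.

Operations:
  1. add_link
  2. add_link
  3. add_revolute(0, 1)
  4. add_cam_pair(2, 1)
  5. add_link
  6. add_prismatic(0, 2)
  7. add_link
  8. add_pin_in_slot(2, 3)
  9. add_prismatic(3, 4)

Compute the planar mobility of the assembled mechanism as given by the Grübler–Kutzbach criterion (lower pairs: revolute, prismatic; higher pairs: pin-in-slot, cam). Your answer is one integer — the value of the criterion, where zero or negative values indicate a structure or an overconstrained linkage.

(L,J1,J2)=(1,0,0); link0 fixed
link1: (2,0,0)
link2: (3,0,0)
R 0-1 [J1]: (3,1,0)
C 2-1 [J2]: (3,1,1)
link3: (4,1,1)
P 0-2 [J1]: (4,2,1)
link4: (5,2,1)
PS 2-3 [J2]: (5,2,2)
P 3-4 [J1]: (5,3,2)
Grübler: 3·4 − 2·3 − 2 = 4

M = 4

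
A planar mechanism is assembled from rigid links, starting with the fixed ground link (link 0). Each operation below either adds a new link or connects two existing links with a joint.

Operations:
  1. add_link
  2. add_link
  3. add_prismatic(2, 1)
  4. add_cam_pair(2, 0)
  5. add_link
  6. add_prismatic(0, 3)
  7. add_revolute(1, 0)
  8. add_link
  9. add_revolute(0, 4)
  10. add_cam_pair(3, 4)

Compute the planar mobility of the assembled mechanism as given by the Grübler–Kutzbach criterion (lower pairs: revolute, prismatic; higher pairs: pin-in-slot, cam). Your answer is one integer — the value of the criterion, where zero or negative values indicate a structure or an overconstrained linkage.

M = 2

ground; <1,0,0>
#1 <2,0,0>
#2 <3,0,0>
P:2↔1 J1 <3,1,0>
C:2↔0 J2 <3,1,1>
#3 <4,1,1>
P:0↔3 J1 <4,2,1>
R:1↔0 J1 <4,3,1>
#4 <5,3,1>
R:0↔4 J1 <5,4,1>
C:3↔4 J2 <5,4,2>
3×4 − 2×4 − 1×2 = 2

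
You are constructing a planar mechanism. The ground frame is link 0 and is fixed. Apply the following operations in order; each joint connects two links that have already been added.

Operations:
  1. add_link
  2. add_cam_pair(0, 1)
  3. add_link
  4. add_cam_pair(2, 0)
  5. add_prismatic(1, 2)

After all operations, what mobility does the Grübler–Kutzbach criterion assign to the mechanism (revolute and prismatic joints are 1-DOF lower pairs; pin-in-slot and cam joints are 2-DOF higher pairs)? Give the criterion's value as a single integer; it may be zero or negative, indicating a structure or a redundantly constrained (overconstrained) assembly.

ground; <1,0,0>
#1 <2,0,0>
C:0↔1 J2 <2,0,1>
#2 <3,0,1>
C:2↔0 J2 <3,0,2>
P:1↔2 J1 <3,1,2>
3×2 − 2×1 − 1×2 = 2

M = 2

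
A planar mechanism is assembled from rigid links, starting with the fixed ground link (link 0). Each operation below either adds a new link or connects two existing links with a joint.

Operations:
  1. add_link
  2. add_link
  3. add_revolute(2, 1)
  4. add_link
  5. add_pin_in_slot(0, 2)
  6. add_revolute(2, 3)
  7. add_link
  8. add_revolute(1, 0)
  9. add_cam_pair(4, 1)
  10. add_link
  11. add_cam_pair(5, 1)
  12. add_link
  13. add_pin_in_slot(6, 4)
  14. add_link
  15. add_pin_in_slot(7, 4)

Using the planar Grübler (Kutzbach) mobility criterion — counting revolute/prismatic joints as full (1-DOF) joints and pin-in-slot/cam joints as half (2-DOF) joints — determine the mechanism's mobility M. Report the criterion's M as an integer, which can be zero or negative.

(L,J1,J2)=(1,0,0); link0 fixed
link1: (2,0,0)
link2: (3,0,0)
R 2-1 [J1]: (3,1,0)
link3: (4,1,0)
PS 0-2 [J2]: (4,1,1)
R 2-3 [J1]: (4,2,1)
link4: (5,2,1)
R 1-0 [J1]: (5,3,1)
C 4-1 [J2]: (5,3,2)
link5: (6,3,2)
C 5-1 [J2]: (6,3,3)
link6: (7,3,3)
PS 6-4 [J2]: (7,3,4)
link7: (8,3,4)
PS 7-4 [J2]: (8,3,5)
Grübler: 3·7 − 2·3 − 5 = 10

M = 10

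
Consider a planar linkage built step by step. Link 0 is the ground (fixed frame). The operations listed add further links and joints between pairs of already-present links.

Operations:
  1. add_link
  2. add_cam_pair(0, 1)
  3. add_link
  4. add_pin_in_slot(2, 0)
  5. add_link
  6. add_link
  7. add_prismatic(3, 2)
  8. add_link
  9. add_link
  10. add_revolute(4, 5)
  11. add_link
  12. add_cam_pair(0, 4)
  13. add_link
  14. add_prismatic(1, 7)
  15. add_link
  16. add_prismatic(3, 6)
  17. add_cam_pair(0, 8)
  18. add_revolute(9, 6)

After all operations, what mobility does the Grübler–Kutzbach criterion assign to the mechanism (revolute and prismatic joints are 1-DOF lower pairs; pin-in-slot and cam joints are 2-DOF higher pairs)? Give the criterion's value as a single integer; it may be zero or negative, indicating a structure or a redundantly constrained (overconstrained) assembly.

M = 13

(L,J1,J2)=(1,0,0); link0 fixed
link1: (2,0,0)
C 0-1 [J2]: (2,0,1)
link2: (3,0,1)
PS 2-0 [J2]: (3,0,2)
link3: (4,0,2)
link4: (5,0,2)
P 3-2 [J1]: (5,1,2)
link5: (6,1,2)
link6: (7,1,2)
R 4-5 [J1]: (7,2,2)
link7: (8,2,2)
C 0-4 [J2]: (8,2,3)
link8: (9,2,3)
P 1-7 [J1]: (9,3,3)
link9: (10,3,3)
P 3-6 [J1]: (10,4,3)
C 0-8 [J2]: (10,4,4)
R 9-6 [J1]: (10,5,4)
Grübler: 3·9 − 2·5 − 4 = 13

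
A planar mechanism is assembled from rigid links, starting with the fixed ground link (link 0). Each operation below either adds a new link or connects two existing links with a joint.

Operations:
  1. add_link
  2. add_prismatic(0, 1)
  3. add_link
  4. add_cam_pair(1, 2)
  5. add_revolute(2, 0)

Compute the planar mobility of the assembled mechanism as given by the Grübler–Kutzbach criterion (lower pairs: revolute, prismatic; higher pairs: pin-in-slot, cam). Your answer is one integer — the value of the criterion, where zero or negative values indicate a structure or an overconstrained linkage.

link 0 = ground. State L|J1|J2 = 1|0|0
+link1  2|0|0
P(0,1) f=1→J1  2|1|0
+link2  3|1|0
C(1,2) f=2→J2  3|1|1
R(2,0) f=1→J1  3|2|1
M = 3(3−1)−2·2−1 = 6−4−1 = 1

M = 1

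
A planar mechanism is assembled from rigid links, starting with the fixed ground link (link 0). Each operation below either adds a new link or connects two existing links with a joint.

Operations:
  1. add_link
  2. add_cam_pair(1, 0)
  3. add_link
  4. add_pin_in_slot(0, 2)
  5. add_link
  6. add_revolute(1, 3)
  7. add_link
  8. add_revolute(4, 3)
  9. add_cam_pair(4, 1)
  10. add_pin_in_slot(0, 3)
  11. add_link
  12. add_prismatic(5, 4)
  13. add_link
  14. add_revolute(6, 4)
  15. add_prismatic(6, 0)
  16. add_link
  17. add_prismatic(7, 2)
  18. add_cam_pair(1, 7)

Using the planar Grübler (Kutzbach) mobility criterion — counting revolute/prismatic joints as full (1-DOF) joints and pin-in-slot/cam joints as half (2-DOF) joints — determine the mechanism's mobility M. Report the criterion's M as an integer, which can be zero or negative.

M = 4

ground; <1,0,0>
#1 <2,0,0>
C:1↔0 J2 <2,0,1>
#2 <3,0,1>
PS:0↔2 J2 <3,0,2>
#3 <4,0,2>
R:1↔3 J1 <4,1,2>
#4 <5,1,2>
R:4↔3 J1 <5,2,2>
C:4↔1 J2 <5,2,3>
PS:0↔3 J2 <5,2,4>
#5 <6,2,4>
P:5↔4 J1 <6,3,4>
#6 <7,3,4>
R:6↔4 J1 <7,4,4>
P:6↔0 J1 <7,5,4>
#7 <8,5,4>
P:7↔2 J1 <8,6,4>
C:1↔7 J2 <8,6,5>
3×7 − 2×6 − 1×5 = 4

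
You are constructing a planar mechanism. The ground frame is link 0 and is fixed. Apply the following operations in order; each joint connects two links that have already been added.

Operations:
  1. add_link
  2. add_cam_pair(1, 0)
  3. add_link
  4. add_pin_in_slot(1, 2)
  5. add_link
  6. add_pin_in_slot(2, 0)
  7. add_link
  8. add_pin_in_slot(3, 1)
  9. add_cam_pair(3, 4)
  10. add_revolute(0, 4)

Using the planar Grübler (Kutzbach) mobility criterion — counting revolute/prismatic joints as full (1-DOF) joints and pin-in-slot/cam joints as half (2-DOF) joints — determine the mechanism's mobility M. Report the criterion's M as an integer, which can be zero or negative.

M = 5

link 0 = ground. State L|J1|J2 = 1|0|0
+link1  2|0|0
C(1,0) f=2→J2  2|0|1
+link2  3|0|1
PS(1,2) f=2→J2  3|0|2
+link3  4|0|2
PS(2,0) f=2→J2  4|0|3
+link4  5|0|3
PS(3,1) f=2→J2  5|0|4
C(3,4) f=2→J2  5|0|5
R(0,4) f=1→J1  5|1|5
M = 3(5−1)−2·1−5 = 12−2−5 = 5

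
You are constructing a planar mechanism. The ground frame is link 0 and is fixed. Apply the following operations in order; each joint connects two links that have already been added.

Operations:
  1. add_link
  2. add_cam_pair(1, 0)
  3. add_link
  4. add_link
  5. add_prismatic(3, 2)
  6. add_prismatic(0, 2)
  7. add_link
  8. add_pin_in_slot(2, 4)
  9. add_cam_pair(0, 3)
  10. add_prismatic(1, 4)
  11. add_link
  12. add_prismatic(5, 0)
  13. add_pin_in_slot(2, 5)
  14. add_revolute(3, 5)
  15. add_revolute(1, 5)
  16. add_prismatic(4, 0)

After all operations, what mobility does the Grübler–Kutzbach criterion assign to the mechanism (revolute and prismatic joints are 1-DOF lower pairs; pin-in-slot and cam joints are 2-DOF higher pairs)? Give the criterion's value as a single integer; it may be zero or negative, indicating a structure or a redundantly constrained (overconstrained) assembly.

M = -3

(L,J1,J2)=(1,0,0); link0 fixed
link1: (2,0,0)
C 1-0 [J2]: (2,0,1)
link2: (3,0,1)
link3: (4,0,1)
P 3-2 [J1]: (4,1,1)
P 0-2 [J1]: (4,2,1)
link4: (5,2,1)
PS 2-4 [J2]: (5,2,2)
C 0-3 [J2]: (5,2,3)
P 1-4 [J1]: (5,3,3)
link5: (6,3,3)
P 5-0 [J1]: (6,4,3)
PS 2-5 [J2]: (6,4,4)
R 3-5 [J1]: (6,5,4)
R 1-5 [J1]: (6,6,4)
P 4-0 [J1]: (6,7,4)
Grübler: 3·5 − 2·7 − 4 = -3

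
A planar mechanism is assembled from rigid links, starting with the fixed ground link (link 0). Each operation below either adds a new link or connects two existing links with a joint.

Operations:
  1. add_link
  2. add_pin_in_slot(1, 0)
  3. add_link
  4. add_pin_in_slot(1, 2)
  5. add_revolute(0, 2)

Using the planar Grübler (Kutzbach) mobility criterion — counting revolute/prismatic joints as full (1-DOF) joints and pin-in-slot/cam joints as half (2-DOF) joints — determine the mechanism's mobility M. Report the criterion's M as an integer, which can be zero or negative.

link 0 = ground. State L|J1|J2 = 1|0|0
+link1  2|0|0
PS(1,0) f=2→J2  2|0|1
+link2  3|0|1
PS(1,2) f=2→J2  3|0|2
R(0,2) f=1→J1  3|1|2
M = 3(3−1)−2·1−2 = 6−2−2 = 2

M = 2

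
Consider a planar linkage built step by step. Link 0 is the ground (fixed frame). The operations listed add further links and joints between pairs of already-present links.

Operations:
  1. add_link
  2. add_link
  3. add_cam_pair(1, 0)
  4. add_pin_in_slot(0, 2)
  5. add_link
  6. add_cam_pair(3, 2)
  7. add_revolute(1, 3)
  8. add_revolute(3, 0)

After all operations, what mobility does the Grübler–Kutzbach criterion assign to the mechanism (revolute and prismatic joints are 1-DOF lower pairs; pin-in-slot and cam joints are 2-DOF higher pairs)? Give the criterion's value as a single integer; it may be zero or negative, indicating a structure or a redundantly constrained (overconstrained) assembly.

ground; <1,0,0>
#1 <2,0,0>
#2 <3,0,0>
C:1↔0 J2 <3,0,1>
PS:0↔2 J2 <3,0,2>
#3 <4,0,2>
C:3↔2 J2 <4,0,3>
R:1↔3 J1 <4,1,3>
R:3↔0 J1 <4,2,3>
3×3 − 2×2 − 1×3 = 2

M = 2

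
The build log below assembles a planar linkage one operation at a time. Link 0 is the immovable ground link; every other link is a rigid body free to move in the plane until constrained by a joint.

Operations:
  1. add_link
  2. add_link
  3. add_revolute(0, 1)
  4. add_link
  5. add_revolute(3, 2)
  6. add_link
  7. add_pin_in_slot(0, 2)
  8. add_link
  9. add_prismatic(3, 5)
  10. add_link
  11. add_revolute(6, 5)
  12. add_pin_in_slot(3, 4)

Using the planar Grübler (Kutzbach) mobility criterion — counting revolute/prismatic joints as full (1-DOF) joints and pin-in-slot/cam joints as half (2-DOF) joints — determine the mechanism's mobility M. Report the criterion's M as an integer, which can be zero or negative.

link 0 = ground. State L|J1|J2 = 1|0|0
+link1  2|0|0
+link2  3|0|0
R(0,1) f=1→J1  3|1|0
+link3  4|1|0
R(3,2) f=1→J1  4|2|0
+link4  5|2|0
PS(0,2) f=2→J2  5|2|1
+link5  6|2|1
P(3,5) f=1→J1  6|3|1
+link6  7|3|1
R(6,5) f=1→J1  7|4|1
PS(3,4) f=2→J2  7|4|2
M = 3(7−1)−2·4−2 = 18−8−2 = 8

M = 8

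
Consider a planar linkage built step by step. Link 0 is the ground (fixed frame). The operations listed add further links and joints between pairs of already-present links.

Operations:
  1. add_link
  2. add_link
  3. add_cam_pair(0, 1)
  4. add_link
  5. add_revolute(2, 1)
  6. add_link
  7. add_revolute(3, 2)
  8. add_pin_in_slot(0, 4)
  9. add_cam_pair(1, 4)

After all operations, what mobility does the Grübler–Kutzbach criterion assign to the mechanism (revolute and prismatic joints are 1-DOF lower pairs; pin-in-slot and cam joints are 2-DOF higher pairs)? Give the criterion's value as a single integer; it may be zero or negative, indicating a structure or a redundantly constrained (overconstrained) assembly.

L=1 J1=0 J2=0
add link → L=2 J1=0 J2=0
add link → L=3 J1=0 J2=0
C@0,1 dof=2 J2 → L=3 J1=0 J2=1
add link → L=4 J1=0 J2=1
R@2,1 dof=1 J1 → L=4 J1=1 J2=1
add link → L=5 J1=1 J2=1
R@3,2 dof=1 J1 → L=5 J1=2 J2=1
PS@0,4 dof=2 J2 → L=5 J1=2 J2=2
C@1,4 dof=2 J2 → L=5 J1=2 J2=3
M=3(L−1)−2J1−J2=3·4−2·2−3=5

M = 5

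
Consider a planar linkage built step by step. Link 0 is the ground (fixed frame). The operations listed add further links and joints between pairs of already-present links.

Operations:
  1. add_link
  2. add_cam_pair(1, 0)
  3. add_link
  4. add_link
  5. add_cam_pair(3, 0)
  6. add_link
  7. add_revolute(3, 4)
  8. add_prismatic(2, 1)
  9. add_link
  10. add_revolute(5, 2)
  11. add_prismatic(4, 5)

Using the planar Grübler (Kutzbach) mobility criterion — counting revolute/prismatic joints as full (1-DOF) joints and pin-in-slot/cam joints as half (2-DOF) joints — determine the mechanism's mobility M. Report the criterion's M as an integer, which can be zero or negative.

M = 5

link 0 = ground. State L|J1|J2 = 1|0|0
+link1  2|0|0
C(1,0) f=2→J2  2|0|1
+link2  3|0|1
+link3  4|0|1
C(3,0) f=2→J2  4|0|2
+link4  5|0|2
R(3,4) f=1→J1  5|1|2
P(2,1) f=1→J1  5|2|2
+link5  6|2|2
R(5,2) f=1→J1  6|3|2
P(4,5) f=1→J1  6|4|2
M = 3(6−1)−2·4−2 = 15−8−2 = 5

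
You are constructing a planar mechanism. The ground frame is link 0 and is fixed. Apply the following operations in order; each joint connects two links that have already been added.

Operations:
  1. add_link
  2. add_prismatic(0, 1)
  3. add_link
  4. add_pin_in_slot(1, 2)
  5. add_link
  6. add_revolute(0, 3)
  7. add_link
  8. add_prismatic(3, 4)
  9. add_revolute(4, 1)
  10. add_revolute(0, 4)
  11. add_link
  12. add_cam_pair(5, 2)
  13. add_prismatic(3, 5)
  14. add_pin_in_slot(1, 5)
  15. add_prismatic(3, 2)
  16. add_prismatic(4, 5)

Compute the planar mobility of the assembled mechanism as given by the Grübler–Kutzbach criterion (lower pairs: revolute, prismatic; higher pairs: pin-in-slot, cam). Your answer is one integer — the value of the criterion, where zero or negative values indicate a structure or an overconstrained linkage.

M = -4

[1;0;0] (link 0 is ground)
L+ [2;0;0]
P(0,1)∈J1 [2;1;0]
L+ [3;1;0]
PS(1,2)∈J2 [3;1;1]
L+ [4;1;1]
R(0,3)∈J1 [4;2;1]
L+ [5;2;1]
P(3,4)∈J1 [5;3;1]
R(4,1)∈J1 [5;4;1]
R(0,4)∈J1 [5;5;1]
L+ [6;5;1]
C(5,2)∈J2 [6;5;2]
P(3,5)∈J1 [6;6;2]
PS(1,5)∈J2 [6;6;3]
P(3,2)∈J1 [6;7;3]
P(4,5)∈J1 [6;8;3]
mobility = 15 − 16 − 3 = -4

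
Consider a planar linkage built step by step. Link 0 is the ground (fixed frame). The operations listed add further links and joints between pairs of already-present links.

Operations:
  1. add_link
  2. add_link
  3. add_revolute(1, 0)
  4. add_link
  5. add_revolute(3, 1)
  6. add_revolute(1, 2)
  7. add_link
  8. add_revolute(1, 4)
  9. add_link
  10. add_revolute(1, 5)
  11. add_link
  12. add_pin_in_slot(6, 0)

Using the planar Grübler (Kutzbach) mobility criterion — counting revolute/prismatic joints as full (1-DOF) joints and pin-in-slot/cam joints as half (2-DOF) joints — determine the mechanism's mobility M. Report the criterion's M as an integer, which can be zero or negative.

ground; <1,0,0>
#1 <2,0,0>
#2 <3,0,0>
R:1↔0 J1 <3,1,0>
#3 <4,1,0>
R:3↔1 J1 <4,2,0>
R:1↔2 J1 <4,3,0>
#4 <5,3,0>
R:1↔4 J1 <5,4,0>
#5 <6,4,0>
R:1↔5 J1 <6,5,0>
#6 <7,5,0>
PS:6↔0 J2 <7,5,1>
3×6 − 2×5 − 1×1 = 7

M = 7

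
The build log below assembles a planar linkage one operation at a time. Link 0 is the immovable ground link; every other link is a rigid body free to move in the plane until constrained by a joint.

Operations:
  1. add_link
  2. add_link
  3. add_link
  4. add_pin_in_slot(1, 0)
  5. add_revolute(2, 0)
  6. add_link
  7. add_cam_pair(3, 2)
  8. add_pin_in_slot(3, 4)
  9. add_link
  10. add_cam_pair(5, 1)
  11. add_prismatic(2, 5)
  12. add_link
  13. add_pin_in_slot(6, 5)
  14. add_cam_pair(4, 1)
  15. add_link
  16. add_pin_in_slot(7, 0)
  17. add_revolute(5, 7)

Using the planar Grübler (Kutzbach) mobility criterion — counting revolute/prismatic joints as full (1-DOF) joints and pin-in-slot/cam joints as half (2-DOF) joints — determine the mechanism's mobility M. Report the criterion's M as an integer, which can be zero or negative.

M = 8

(L,J1,J2)=(1,0,0); link0 fixed
link1: (2,0,0)
link2: (3,0,0)
link3: (4,0,0)
PS 1-0 [J2]: (4,0,1)
R 2-0 [J1]: (4,1,1)
link4: (5,1,1)
C 3-2 [J2]: (5,1,2)
PS 3-4 [J2]: (5,1,3)
link5: (6,1,3)
C 5-1 [J2]: (6,1,4)
P 2-5 [J1]: (6,2,4)
link6: (7,2,4)
PS 6-5 [J2]: (7,2,5)
C 4-1 [J2]: (7,2,6)
link7: (8,2,6)
PS 7-0 [J2]: (8,2,7)
R 5-7 [J1]: (8,3,7)
Grübler: 3·7 − 2·3 − 7 = 8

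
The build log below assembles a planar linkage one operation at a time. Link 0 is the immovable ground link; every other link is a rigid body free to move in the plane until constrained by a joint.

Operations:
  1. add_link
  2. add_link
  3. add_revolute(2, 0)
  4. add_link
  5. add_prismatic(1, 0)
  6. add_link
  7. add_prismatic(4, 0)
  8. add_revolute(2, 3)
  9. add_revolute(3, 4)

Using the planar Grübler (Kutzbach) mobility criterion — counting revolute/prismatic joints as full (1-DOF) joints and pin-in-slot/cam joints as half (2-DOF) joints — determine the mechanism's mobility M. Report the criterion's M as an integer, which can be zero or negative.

M = 2

L=1 J1=0 J2=0
add link → L=2 J1=0 J2=0
add link → L=3 J1=0 J2=0
R@2,0 dof=1 J1 → L=3 J1=1 J2=0
add link → L=4 J1=1 J2=0
P@1,0 dof=1 J1 → L=4 J1=2 J2=0
add link → L=5 J1=2 J2=0
P@4,0 dof=1 J1 → L=5 J1=3 J2=0
R@2,3 dof=1 J1 → L=5 J1=4 J2=0
R@3,4 dof=1 J1 → L=5 J1=5 J2=0
M=3(L−1)−2J1−J2=3·4−2·5−0=2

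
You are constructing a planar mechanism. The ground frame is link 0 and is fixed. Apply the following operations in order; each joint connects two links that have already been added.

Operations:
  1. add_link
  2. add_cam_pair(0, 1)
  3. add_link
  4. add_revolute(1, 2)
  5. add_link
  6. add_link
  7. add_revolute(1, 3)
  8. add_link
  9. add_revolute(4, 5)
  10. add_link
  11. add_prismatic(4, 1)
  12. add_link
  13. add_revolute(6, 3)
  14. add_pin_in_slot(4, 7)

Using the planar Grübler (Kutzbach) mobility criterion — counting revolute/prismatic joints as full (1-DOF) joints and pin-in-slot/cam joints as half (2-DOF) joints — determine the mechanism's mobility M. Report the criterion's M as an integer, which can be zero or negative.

M = 9

ground; <1,0,0>
#1 <2,0,0>
C:0↔1 J2 <2,0,1>
#2 <3,0,1>
R:1↔2 J1 <3,1,1>
#3 <4,1,1>
#4 <5,1,1>
R:1↔3 J1 <5,2,1>
#5 <6,2,1>
R:4↔5 J1 <6,3,1>
#6 <7,3,1>
P:4↔1 J1 <7,4,1>
#7 <8,4,1>
R:6↔3 J1 <8,5,1>
PS:4↔7 J2 <8,5,2>
3×7 − 2×5 − 1×2 = 9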